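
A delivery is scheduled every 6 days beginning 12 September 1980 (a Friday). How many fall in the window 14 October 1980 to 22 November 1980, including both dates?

Occurrences land 6·i days after 12 September 1980 for i = 0, 1, 2, …
14 October 1980 is 32 days after the start; 32 ÷ 6 = 5 remainder 2; since the remainder is 2, round up to i = 6. First occurrence in the window: #7 on 18 October 1980 (6×6 = 36 days in).
22 November 1980 is 71 days after the start; 71 ÷ 6 = 11 remainder 5. Last occurrence in the window: #12 on 17 November 1980.
Occurrences #7 through #12: 6 in total.

6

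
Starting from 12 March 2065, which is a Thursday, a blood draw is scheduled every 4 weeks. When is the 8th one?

The 8th occurrence is 7 intervals after the first: 7 × 28 = 196 days after 12 March 2065.
March has 31 days — 19 days to the end of March leaves 177.
April has 30 days (147 left).
May has 31 days (116 left).
June has 30 days (86 left).
July has 31 days (55 left).
August has 31 days (24 left).
24 days into September → 24 September 2065.

24 September 2065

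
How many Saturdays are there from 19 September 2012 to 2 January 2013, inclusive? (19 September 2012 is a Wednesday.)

19 September 2012 is a Wednesday; the first Saturday on or after it is 22 September 2012 (3 days later).
From 22 September 2012 to 2 January 2013: 8 + 31 + 30 + 31 + 2 = 102 days (rest of September, October, November, December, January).
102 ÷ 7 = 14 full weeks with remainder 4, so 14 more Saturdays after the first → 15.

15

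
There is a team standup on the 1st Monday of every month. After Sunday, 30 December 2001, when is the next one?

7 January 2002

December 2001 starts on a Saturday, so its 1st Monday is 3 December 2001 (2 days in).
That is not after 30 December 2001, so look at January 2002.
January 2002 starts on a Tuesday, so its 1st Monday is 7 January 2002 (6 days in).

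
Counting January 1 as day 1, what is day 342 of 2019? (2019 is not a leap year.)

2019-12-08

January has 31 days (342 − 31 = 311 remain).
February has 28 days (311 − 28 = 283 remain).
March has 31 days (283 − 31 = 252 remain).
April has 30 days (252 − 30 = 222 remain).
May has 31 days (222 − 31 = 191 remain).
June has 30 days (191 − 30 = 161 remain).
July has 31 days (161 − 31 = 130 remain).
August has 31 days (130 − 31 = 99 remain).
September has 30 days (99 − 30 = 69 remain).
October has 31 days (69 − 31 = 38 remain).
November has 30 days (38 − 30 = 8 remain).
8 into December → December 8.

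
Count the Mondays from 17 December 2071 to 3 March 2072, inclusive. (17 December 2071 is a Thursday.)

17 December 2071 is a Thursday; the first Monday on or after it is 21 December 2071 (4 days later).
From 21 December 2071 to 3 March 2072: 10 + 31 + 29 + 3 = 73 days (rest of December, January, February, March).
73 ÷ 7 = 10 full weeks with remainder 3, so 10 more Mondays after the first → 11.

11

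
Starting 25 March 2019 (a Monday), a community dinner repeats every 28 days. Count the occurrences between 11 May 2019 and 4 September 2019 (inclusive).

4

Occurrences land 28·i days after 25 March 2019 for i = 0, 1, 2, …
11 May 2019 is 47 days after the start; 47 ÷ 28 = 1 remainder 19; since the remainder is 19, round up to i = 2. First occurrence in the window: #3 on 20 May 2019 (2×28 = 56 days in).
4 September 2019 is 163 days after the start; 163 ÷ 28 = 5 remainder 23. Last occurrence in the window: #6 on 12 August 2019.
Occurrences #3 through #6: 4 in total.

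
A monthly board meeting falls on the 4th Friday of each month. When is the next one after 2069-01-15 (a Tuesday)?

January 2069 starts on a Tuesday; its first Friday is the 4th, so the 4th Friday is the 25th — 2069-01-25.
2069-01-25 is after 2069-01-15, so that is the next one.

2069-01-25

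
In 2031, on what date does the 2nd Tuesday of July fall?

July 8, 2031

July 2031 begins on a Tuesday, so the first Tuesday is July 1.
The 2nd Tuesday is 1 weeks later: 1 + 7 = 8.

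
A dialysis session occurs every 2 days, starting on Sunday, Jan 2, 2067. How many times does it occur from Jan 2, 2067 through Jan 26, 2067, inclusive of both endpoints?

13

Occurrences land 2·i days after Jan 2, 2067 for i = 0, 1, 2, …
The window opens on the start date, so the first occurrence inside is #1 on Jan 2, 2067.
Jan 26, 2067 is 24 days after the start; 24 ÷ 2 = 12 remainder 0. Last occurrence in the window: #13 on Jan 26, 2067.
Occurrences #1 through #13: 13 in total.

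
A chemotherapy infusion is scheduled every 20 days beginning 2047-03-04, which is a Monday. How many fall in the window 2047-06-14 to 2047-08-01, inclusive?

2

Occurrences land 20·i days after 2047-03-04 for i = 0, 1, 2, …
2047-06-14 is 102 days after the start; 102 ÷ 20 = 5 remainder 2; since the remainder is 2, round up to i = 6. First occurrence in the window: #7 on 2047-07-02 (6×20 = 120 days in).
2047-08-01 is 150 days after the start; 150 ÷ 20 = 7 remainder 10. Last occurrence in the window: #8 on 2047-07-22.
Occurrences #7 through #8: 2 in total.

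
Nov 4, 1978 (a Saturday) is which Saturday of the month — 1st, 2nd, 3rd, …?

1st

Day 4 falls in week ⌈4/7⌉ of the month.
Days 1–7 hold the 1st Saturday, 8–14 the 2nd, 15–21 the 3rd, 22–28 the 4th, 29–31 the 5th.
4 is in the range for the 1st.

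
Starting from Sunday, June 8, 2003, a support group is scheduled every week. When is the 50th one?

The 50th occurrence is 49 intervals after the first: 49 × 7 = 343 days after June 8, 2003.
June has 30 days — 22 days to the end of June leaves 321.
July has 31 days (290 left).
August has 31 days (259 left).
September has 30 days (229 left).
October has 31 days (198 left).
November has 30 days (168 left).
December has 31 days (137 left).
January has 31 days (106 left).
February has 29 days (77 left).
March has 31 days (46 left).
April has 30 days (16 left).
16 days into May → May 16, 2004.

May 16, 2004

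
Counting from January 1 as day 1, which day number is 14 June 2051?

165

Days in months before June: 31 + 28 + 31 + 30 + 31 = 151.
Plus 14 days into June → day 165.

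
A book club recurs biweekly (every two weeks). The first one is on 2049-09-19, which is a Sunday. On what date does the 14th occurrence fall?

The 14th occurrence is 13 intervals after the first: 13 × 14 = 182 days after 2049-09-19.
September has 30 days — 11 days to the end of September leaves 171.
October has 31 days (140 left).
November has 30 days (110 left).
December has 31 days (79 left).
January has 31 days (48 left).
February has 28 days (20 left).
20 days into March → 2050-03-20.

2050-03-20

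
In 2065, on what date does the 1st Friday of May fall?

The first Friday of May 2065 is May 1.

2065-05-01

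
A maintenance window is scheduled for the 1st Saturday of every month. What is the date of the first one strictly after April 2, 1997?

April 1997 starts on a Tuesday, so its 1st Saturday is April 5, 1997 (4 days in).
April 5, 1997 is after April 2, 1997, so that is the next one.

April 5, 1997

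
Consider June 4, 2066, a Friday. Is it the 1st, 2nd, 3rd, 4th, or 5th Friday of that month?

Day 4 falls in week ⌈4/7⌉ of the month.
Days 1–7 hold the 1st Friday, 8–14 the 2nd, 15–21 the 3rd, 22–28 the 4th, 29–31 the 5th.
4 is in the range for the 1st.

1st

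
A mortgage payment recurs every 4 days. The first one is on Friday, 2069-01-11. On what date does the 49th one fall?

The 49th occurrence is 48 intervals after the first: 48 × 4 = 192 days after 2069-01-11.
January has 31 days — 20 days to the end of January leaves 172.
February has 28 days (144 left).
March has 31 days (113 left).
April has 30 days (83 left).
May has 31 days (52 left).
June has 30 days (22 left).
22 days into July → 2069-07-22.

2069-07-22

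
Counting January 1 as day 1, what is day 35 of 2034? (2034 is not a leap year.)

January has 31 days (35 − 31 = 4 remain).
4 into February → February 4.

2034-02-04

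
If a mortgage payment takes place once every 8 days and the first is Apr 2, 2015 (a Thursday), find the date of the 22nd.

The 22nd occurrence is 21 intervals after the first: 21 × 8 = 168 days after Apr 2, 2015.
Apr has 30 days — 28 days to the end of Apr leaves 140.
May has 31 days (109 left).
Jun has 30 days (79 left).
Jul has 31 days (48 left).
Aug has 31 days (17 left).
17 days into Sep → Sep 17, 2015.

Sep 17, 2015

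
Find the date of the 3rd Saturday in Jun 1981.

Jun 1981 begins on a Monday, so the first Saturday is Jun 6 (5 days later).
The 3rd Saturday is 2 weeks later: 6 + 14 = 20.

Jun 20, 1981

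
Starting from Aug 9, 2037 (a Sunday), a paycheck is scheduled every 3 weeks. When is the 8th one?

Jan 3, 2038

The 8th occurrence is 7 intervals after the first: 7 × 21 = 147 days after Aug 9, 2037.
Aug has 31 days — 22 days to the end of Aug leaves 125.
Sep has 30 days (95 left).
Oct has 31 days (64 left).
Nov has 30 days (34 left).
Dec has 31 days (3 left).
3 days into Jan → Jan 3, 2038.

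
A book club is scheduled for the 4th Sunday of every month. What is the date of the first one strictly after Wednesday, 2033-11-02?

2033-11-27

November 2033 starts on a Tuesday; its first Sunday is the 6th, so the 4th Sunday is the 27th — 2033-11-27.
2033-11-27 is after 2033-11-02, so that is the next one.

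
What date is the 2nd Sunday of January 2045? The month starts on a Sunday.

2045-01-08

January 2045 begins on a Sunday, so the first Sunday is January 1.
The 2nd Sunday is 1 weeks later: 1 + 7 = 8.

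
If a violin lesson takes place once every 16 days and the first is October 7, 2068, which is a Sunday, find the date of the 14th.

May 3, 2069

The 14th occurrence is 13 intervals after the first: 13 × 16 = 208 days after October 7, 2068.
October has 31 days — 24 days to the end of October leaves 184.
November has 30 days (154 left).
December has 31 days (123 left).
January has 31 days (92 left).
February has 28 days (64 left).
March has 31 days (33 left).
April has 30 days (3 left).
3 days into May → May 3, 2069.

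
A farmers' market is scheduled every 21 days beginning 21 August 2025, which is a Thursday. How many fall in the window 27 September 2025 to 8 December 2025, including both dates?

Occurrences land 21·i days after 21 August 2025 for i = 0, 1, 2, …
27 September 2025 is 37 days after the start; 37 ÷ 21 = 1 remainder 16; since the remainder is 16, round up to i = 2. First occurrence in the window: #3 on 2 October 2025 (2×21 = 42 days in).
8 December 2025 is 109 days after the start; 109 ÷ 21 = 5 remainder 4. Last occurrence in the window: #6 on 4 December 2025.
Occurrences #3 through #6: 4 in total.

4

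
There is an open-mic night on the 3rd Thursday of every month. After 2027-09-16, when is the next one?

September 2027 starts on a Wednesday; its first Thursday is the 2nd, so the 3rd Thursday is the 16th — 2027-09-16.
That is not after 2027-09-16, so look at October 2027.
October 2027 starts on a Friday; its first Thursday is the 7th, so the 3rd Thursday is the 21st — 2027-10-21.

2027-10-21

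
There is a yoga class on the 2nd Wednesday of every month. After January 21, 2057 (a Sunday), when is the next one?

February 14, 2057

January 2057 starts on a Monday; its first Wednesday is the 3rd, so the 2nd Wednesday is the 10th — January 10, 2057.
That is not after January 21, 2057, so look at February 2057.
February 2057 starts on a Thursday; its first Wednesday is the 7th, so the 2nd Wednesday is the 14th — February 14, 2057.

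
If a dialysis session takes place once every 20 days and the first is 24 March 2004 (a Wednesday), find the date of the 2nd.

The 2nd occurrence is 1 interval after the first: 1 × 20 = 20 days after 24 March 2004.
March has 31 days — 7 days to the end of March leaves 13.
13 days into April → 13 April 2004.

13 April 2004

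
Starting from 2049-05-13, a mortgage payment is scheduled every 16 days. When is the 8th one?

The 8th occurrence is 7 intervals after the first: 7 × 16 = 112 days after 2049-05-13.
May has 31 days — 18 days to the end of May leaves 94.
June has 30 days (64 left).
July has 31 days (33 left).
August has 31 days (2 left).
2 days into September → 2049-09-02.

2049-09-02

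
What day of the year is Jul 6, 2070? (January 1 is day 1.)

187

Days in months before Jul: 31 + 28 + 31 + 30 + 31 + 30 = 181.
Plus 6 days into Jul → day 187.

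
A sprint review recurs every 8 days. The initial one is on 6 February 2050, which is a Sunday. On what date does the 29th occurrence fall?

18 September 2050

The 29th occurrence is 28 intervals after the first: 28 × 8 = 224 days after 6 February 2050.
February has 28 days — 22 days to the end of February leaves 202.
March has 31 days (171 left).
April has 30 days (141 left).
May has 31 days (110 left).
June has 30 days (80 left).
July has 31 days (49 left).
August has 31 days (18 left).
18 days into September → 18 September 2050.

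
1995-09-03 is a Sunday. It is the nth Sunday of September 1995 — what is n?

1st

Day 3 falls in week ⌈3/7⌉ of the month.
Days 1–7 hold the 1st Sunday, 8–14 the 2nd, 15–21 the 3rd, 22–28 the 4th, 29–31 the 5th.
3 is in the range for the 1st.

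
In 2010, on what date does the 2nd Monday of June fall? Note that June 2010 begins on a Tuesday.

14 June 2010

June 2010 begins on a Tuesday, so the first Monday is June 7 (6 days later).
The 2nd Monday is 1 weeks later: 7 + 7 = 14.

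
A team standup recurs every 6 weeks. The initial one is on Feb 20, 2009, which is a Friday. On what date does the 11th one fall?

Apr 16, 2010

The 11th occurrence is 10 intervals after the first: 10 × 42 = 420 days after Feb 20, 2009.
Feb has 28 days — 8 days to the end of Feb leaves 412.
From end of Feb to end of 2009 is 306 days (106 left).
Jan has 31 days (75 left).
Feb has 28 days (47 left).
Mar has 31 days (16 left).
16 days into Apr → Apr 16, 2010.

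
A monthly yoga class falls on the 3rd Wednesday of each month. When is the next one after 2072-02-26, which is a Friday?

2072-03-16

February 2072 starts on a Monday; its first Wednesday is the 3rd, so the 3rd Wednesday is the 17th — 2072-02-17.
That is not after 2072-02-26, so look at March 2072.
March 2072 starts on a Tuesday; its first Wednesday is the 2nd, so the 3rd Wednesday is the 16th — 2072-03-16.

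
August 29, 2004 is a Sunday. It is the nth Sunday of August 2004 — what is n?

Day 29 falls in week ⌈29/7⌉ of the month.
Days 1–7 hold the 1st Sunday, 8–14 the 2nd, 15–21 the 3rd, 22–28 the 4th, 29–31 the 5th.
29 is in the range for the 5th.

5th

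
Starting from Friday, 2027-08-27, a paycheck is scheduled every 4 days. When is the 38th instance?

2028-01-22

The 38th occurrence is 37 intervals after the first: 37 × 4 = 148 days after 2027-08-27.
August has 31 days — 4 days to the end of August leaves 144.
September has 30 days (114 left).
October has 31 days (83 left).
November has 30 days (53 left).
December has 31 days (22 left).
22 days into January → 2028-01-22.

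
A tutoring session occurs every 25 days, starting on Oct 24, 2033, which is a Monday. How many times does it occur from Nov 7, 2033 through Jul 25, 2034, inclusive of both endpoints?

Occurrences land 25·i days after Oct 24, 2033 for i = 0, 1, 2, …
Nov 7, 2033 is 14 days after the start; 14 ÷ 25 = 0 remainder 14; since the remainder is 14, round up to i = 1. First occurrence in the window: #2 on Nov 18, 2033 (1×25 = 25 days in).
Jul 25, 2034 is 274 days after the start; 274 ÷ 25 = 10 remainder 24. Last occurrence in the window: #11 on Jul 1, 2034.
Occurrences #2 through #11: 10 in total.

10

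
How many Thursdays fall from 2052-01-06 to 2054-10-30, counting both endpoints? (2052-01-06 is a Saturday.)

147

2052-01-06 is a Saturday; the first Thursday on or after it is 2052-01-11 (5 days later).
From 2052-01-11 to 2054-10-30: 355 + 365 + 303 = 1023 days (rest of 2052, 2053, to 2054-10-30 in 2054).
1023 ÷ 7 = 146 full weeks with remainder 1, so 146 more Thursdays after the first → 147.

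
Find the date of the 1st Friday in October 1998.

1998-10-02

The first Friday of October 1998 is October 2.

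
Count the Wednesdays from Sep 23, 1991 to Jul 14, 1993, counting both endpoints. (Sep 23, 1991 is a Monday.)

95

Sep 23, 1991 is a Monday; the first Wednesday on or after it is Sep 25, 1991 (2 days later).
From Sep 25, 1991 to Jul 14, 1993: 97 + 366 + 195 = 658 days (rest of 1991, 1992, to Jul 14, 1993 in 1993).
658 ÷ 7 = 94 full weeks with remainder 0, so 94 more Wednesdays after the first → 95.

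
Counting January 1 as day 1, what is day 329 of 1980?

1980-11-24

January has 31 days (329 − 31 = 298 remain).
February has 29 days (298 − 29 = 269 remain).
March has 31 days (269 − 31 = 238 remain).
April has 30 days (238 − 30 = 208 remain).
May has 31 days (208 − 31 = 177 remain).
June has 30 days (177 − 30 = 147 remain).
July has 31 days (147 − 31 = 116 remain).
August has 31 days (116 − 31 = 85 remain).
September has 30 days (85 − 30 = 55 remain).
October has 31 days (55 − 31 = 24 remain).
24 into November → November 24.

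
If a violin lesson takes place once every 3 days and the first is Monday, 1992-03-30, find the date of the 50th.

1992-08-24

The 50th occurrence is 49 intervals after the first: 49 × 3 = 147 days after 1992-03-30.
March has 31 days — 1 day to the end of March leaves 146.
April has 30 days (116 left).
May has 31 days (85 left).
June has 30 days (55 left).
July has 31 days (24 left).
24 days into August → 1992-08-24.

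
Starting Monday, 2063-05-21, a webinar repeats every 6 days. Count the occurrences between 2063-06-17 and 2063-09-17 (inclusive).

Occurrences land 6·i days after 2063-05-21 for i = 0, 1, 2, …
2063-06-17 is 27 days after the start; 27 ÷ 6 = 4 remainder 3; since the remainder is 3, round up to i = 5. First occurrence in the window: #6 on 2063-06-20 (5×6 = 30 days in).
2063-09-17 is 119 days after the start; 119 ÷ 6 = 19 remainder 5. Last occurrence in the window: #20 on 2063-09-12.
Occurrences #6 through #20: 15 in total.

15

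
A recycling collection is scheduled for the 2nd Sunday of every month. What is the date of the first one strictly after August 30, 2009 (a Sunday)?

September 13, 2009

August 2009 starts on a Saturday; its first Sunday is the 2nd, so the 2nd Sunday is the 9th — August 9, 2009.
That is not after August 30, 2009, so look at September 2009.
September 2009 starts on a Tuesday; its first Sunday is the 6th, so the 2nd Sunday is the 13th — September 13, 2009.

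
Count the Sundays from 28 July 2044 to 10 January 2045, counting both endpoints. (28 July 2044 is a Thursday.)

28 July 2044 is a Thursday; the first Sunday on or after it is 31 July 2044 (3 days later).
From 31 July 2044 to 10 January 2045: 0 + 31 + 30 + 31 + 30 + 31 + 10 = 163 days (rest of July, August, September, October, November, December, January).
163 ÷ 7 = 23 full weeks with remainder 2, so 23 more Sundays after the first → 24.

24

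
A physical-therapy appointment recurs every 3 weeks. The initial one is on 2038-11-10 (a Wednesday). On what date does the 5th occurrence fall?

The 5th occurrence is 4 intervals after the first: 4 × 21 = 84 days after 2038-11-10.
November has 30 days — 20 days to the end of November leaves 64.
December has 31 days (33 left).
January has 31 days (2 left).
2 days into February → 2039-02-02.

2039-02-02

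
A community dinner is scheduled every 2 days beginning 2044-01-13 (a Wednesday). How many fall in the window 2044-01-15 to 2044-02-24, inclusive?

21

Occurrences land 2·i days after 2044-01-13 for i = 0, 1, 2, …
2044-01-15 is 2 days after the start; 2 ÷ 2 = 1 remainder 0. First occurrence in the window: #2 on 2044-01-15 (1×2 = 2 days in).
2044-02-24 is 42 days after the start; 42 ÷ 2 = 21 remainder 0. Last occurrence in the window: #22 on 2044-02-24.
Occurrences #2 through #22: 21 in total.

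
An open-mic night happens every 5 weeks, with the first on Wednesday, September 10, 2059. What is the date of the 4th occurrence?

December 24, 2059

The 4th occurrence is 3 intervals after the first: 3 × 35 = 105 days after September 10, 2059.
September has 30 days — 20 days to the end of September leaves 85.
October has 31 days (54 left).
November has 30 days (24 left).
24 days into December → December 24, 2059.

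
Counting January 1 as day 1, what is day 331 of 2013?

Nov 27, 2013

Jan has 31 days (331 − 31 = 300 remain).
Feb has 28 days (300 − 28 = 272 remain).
Mar has 31 days (272 − 31 = 241 remain).
Apr has 30 days (241 − 30 = 211 remain).
May has 31 days (211 − 31 = 180 remain).
Jun has 30 days (180 − 30 = 150 remain).
Jul has 31 days (150 − 31 = 119 remain).
Aug has 31 days (119 − 31 = 88 remain).
Sep has 30 days (88 − 30 = 58 remain).
Oct has 31 days (58 − 31 = 27 remain).
27 into Nov → Nov 27.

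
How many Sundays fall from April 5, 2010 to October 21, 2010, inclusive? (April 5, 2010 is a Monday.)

April 5, 2010 is a Monday; the first Sunday on or after it is April 11, 2010 (6 days later).
From April 11, 2010 to October 21, 2010: 19 + 31 + 30 + 31 + 31 + 30 + 21 = 193 days (rest of April, May, June, July, August, September, October).
193 ÷ 7 = 27 full weeks with remainder 4, so 27 more Sundays after the first → 28.

28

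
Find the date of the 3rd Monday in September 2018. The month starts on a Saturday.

September 2018 begins on a Saturday, so the first Monday is September 3 (2 days later).
The 3rd Monday is 2 weeks later: 3 + 14 = 17.

17 September 2018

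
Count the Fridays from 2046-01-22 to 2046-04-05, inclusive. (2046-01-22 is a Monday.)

2046-01-22 is a Monday; the first Friday on or after it is 2046-01-26 (4 days later).
From 2046-01-26 to 2046-04-05: 5 + 28 + 31 + 5 = 69 days (rest of January, February, March, April).
69 ÷ 7 = 9 full weeks with remainder 6, so 9 more Fridays after the first → 10.

10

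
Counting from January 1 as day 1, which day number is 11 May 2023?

Days in months before May: 31 + 28 + 31 + 30 = 120.
Plus 11 days into May → day 131.

131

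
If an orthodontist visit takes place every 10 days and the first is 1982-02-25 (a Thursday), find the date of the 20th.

The 20th occurrence is 19 intervals after the first: 19 × 10 = 190 days after 1982-02-25.
February has 28 days — 3 days to the end of February leaves 187.
March has 31 days (156 left).
April has 30 days (126 left).
May has 31 days (95 left).
June has 30 days (65 left).
July has 31 days (34 left).
August has 31 days (3 left).
3 days into September → 1982-09-03.

1982-09-03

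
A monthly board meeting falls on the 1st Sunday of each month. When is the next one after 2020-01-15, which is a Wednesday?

2020-02-02

January 2020 starts on a Wednesday, so its 1st Sunday is 2020-01-05 (4 days in).
That is not after 2020-01-15, so look at February 2020.
February 2020 starts on a Saturday, so its 1st Sunday is 2020-02-02 (1 day in).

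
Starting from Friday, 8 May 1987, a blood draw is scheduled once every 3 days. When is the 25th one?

The 25th occurrence is 24 intervals after the first: 24 × 3 = 72 days after 8 May 1987.
May has 31 days — 23 days to the end of May leaves 49.
June has 30 days (19 left).
19 days into July → 19 July 1987.

19 July 1987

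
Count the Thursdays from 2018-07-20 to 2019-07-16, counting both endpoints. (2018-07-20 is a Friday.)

51

2018-07-20 is a Friday; the first Thursday on or after it is 2018-07-26 (6 days later).
From 2018-07-26 to 2019-07-16: 158 + 197 = 355 days (rest of 2018, to 2019-07-16 in 2019).
355 ÷ 7 = 50 full weeks with remainder 5, so 50 more Thursdays after the first → 51.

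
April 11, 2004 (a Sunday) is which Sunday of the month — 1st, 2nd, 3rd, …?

2nd

Day 11 falls in week ⌈11/7⌉ of the month.
Days 1–7 hold the 1st Sunday, 8–14 the 2nd, 15–21 the 3rd, 22–28 the 4th, 29–31 the 5th.
11 is in the range for the 2nd.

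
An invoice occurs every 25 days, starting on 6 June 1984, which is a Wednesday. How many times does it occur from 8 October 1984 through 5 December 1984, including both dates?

Occurrences land 25·i days after 6 June 1984 for i = 0, 1, 2, …
8 October 1984 is 124 days after the start; 124 ÷ 25 = 4 remainder 24; since the remainder is 24, round up to i = 5. First occurrence in the window: #6 on 9 October 1984 (5×25 = 125 days in).
5 December 1984 is 182 days after the start; 182 ÷ 25 = 7 remainder 7. Last occurrence in the window: #8 on 28 November 1984.
Occurrences #6 through #8: 3 in total.

3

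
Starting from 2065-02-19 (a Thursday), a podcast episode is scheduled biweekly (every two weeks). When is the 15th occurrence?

2065-09-03

The 15th occurrence is 14 intervals after the first: 14 × 14 = 196 days after 2065-02-19.
February has 28 days — 9 days to the end of February leaves 187.
March has 31 days (156 left).
April has 30 days (126 left).
May has 31 days (95 left).
June has 30 days (65 left).
July has 31 days (34 left).
August has 31 days (3 left).
3 days into September → 2065-09-03.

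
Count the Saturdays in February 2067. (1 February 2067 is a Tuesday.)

1 February 2067 is a Tuesday; the first Saturday on or after it is 5 February 2067 (4 days later).
From 5 February 2067 to 28 February 2067 is 28 − 5 = 23 days.
23 ÷ 7 = 3 full weeks with remainder 2, so 3 more Saturdays after the first → 4.

4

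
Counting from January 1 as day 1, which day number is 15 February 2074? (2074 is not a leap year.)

Days in months before February: 31 = 31.
Plus 15 days into February → day 46.

46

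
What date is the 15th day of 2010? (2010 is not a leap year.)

January 15, 2010

15 into January → January 15.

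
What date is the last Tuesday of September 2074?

September 2074 begins on a Saturday, so the first Tuesday is September 4 (3 days later).
September 2074 has 30 days. Adding weeks: 4, 11, 18, 25 — the last one ≤ 30 is the 25th.

2074-09-25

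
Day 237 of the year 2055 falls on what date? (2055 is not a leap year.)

Jan has 31 days (237 − 31 = 206 remain).
Feb has 28 days (206 − 28 = 178 remain).
Mar has 31 days (178 − 31 = 147 remain).
Apr has 30 days (147 − 30 = 117 remain).
May has 31 days (117 − 31 = 86 remain).
Jun has 30 days (86 − 30 = 56 remain).
Jul has 31 days (56 − 31 = 25 remain).
25 into Aug → Aug 25.

Aug 25, 2055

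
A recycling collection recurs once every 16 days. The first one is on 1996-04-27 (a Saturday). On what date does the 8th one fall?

1996-08-17

The 8th occurrence is 7 intervals after the first: 7 × 16 = 112 days after 1996-04-27.
April has 30 days — 3 days to the end of April leaves 109.
May has 31 days (78 left).
June has 30 days (48 left).
July has 31 days (17 left).
17 days into August → 1996-08-17.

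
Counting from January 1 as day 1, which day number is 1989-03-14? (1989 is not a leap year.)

Days in months before March: 31 + 28 = 59.
Plus 14 days into March → day 73.

73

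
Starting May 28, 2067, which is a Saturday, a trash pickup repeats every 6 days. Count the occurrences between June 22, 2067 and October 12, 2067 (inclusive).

18

Occurrences land 6·i days after May 28, 2067 for i = 0, 1, 2, …
June 22, 2067 is 25 days after the start; 25 ÷ 6 = 4 remainder 1; since the remainder is 1, round up to i = 5. First occurrence in the window: #6 on June 27, 2067 (5×6 = 30 days in).
October 12, 2067 is 137 days after the start; 137 ÷ 6 = 22 remainder 5. Last occurrence in the window: #23 on October 7, 2067.
Occurrences #6 through #23: 18 in total.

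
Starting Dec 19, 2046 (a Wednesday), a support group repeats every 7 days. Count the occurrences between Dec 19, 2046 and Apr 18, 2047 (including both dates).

Occurrences land 7·i days after Dec 19, 2046 for i = 0, 1, 2, …
The window opens on the start date, so the first occurrence inside is #1 on Dec 19, 2046.
Apr 18, 2047 is 120 days after the start; 120 ÷ 7 = 17 remainder 1. Last occurrence in the window: #18 on Apr 17, 2047.
Occurrences #1 through #18: 18 in total.

18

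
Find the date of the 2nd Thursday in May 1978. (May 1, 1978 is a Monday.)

May 11, 1978

May 1978 begins on a Monday, so the first Thursday is May 4 (3 days later).
The 2nd Thursday is 1 weeks later: 4 + 7 = 11.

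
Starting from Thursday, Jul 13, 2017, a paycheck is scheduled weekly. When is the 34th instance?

The 34th occurrence is 33 intervals after the first: 33 × 7 = 231 days after Jul 13, 2017.
Jul has 31 days — 18 days to the end of Jul leaves 213.
Aug has 31 days (182 left).
Sep has 30 days (152 left).
Oct has 31 days (121 left).
Nov has 30 days (91 left).
Dec has 31 days (60 left).
Jan has 31 days (29 left).
Feb has 28 days (1 left).
1 day into Mar → Mar 1, 2018.

Mar 1, 2018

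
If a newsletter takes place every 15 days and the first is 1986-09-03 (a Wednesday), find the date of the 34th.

The 34th occurrence is 33 intervals after the first: 33 × 15 = 495 days after 1986-09-03.
September has 30 days — 27 days to the end of September leaves 468.
From end of September to end of 1986 is 92 days (376 left).
1987 has 365 days (11 left).
11 days into January → 1988-01-11.

1988-01-11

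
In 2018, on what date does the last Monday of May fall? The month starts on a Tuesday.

28 May 2018

May 2018 begins on a Tuesday, so the first Monday is May 7 (6 days later).
May 2018 has 31 days. Adding weeks: 7, 14, 21, 28 — the last one ≤ 31 is the 28th.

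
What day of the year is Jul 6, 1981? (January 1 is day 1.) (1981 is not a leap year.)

187

Days in months before Jul: 31 + 28 + 31 + 30 + 31 + 30 = 181.
Plus 6 days into Jul → day 187.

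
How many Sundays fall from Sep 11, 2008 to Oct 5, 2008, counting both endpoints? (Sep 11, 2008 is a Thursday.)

4

Sep 11, 2008 is a Thursday; the first Sunday on or after it is Sep 14, 2008 (3 days later).
From Sep 14, 2008 to Oct 5, 2008: 16 + 5 = 21 days (rest of Sep, Oct).
21 ÷ 7 = 3 full weeks with remainder 0, so 3 more Sundays after the first → 4.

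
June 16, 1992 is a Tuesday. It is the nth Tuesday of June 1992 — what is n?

3rd

Day 16 falls in week ⌈16/7⌉ of the month.
Days 1–7 hold the 1st Tuesday, 8–14 the 2nd, 15–21 the 3rd, 22–28 the 4th, 29–31 the 5th.
16 is in the range for the 3rd.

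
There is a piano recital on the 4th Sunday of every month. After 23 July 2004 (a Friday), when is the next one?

July 2004 starts on a Thursday; its first Sunday is the 4th, so the 4th Sunday is the 25th — 25 July 2004.
25 July 2004 is after 23 July 2004, so that is the next one.

25 July 2004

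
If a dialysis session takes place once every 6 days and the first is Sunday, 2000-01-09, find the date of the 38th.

The 38th occurrence is 37 intervals after the first: 37 × 6 = 222 days after 2000-01-09.
January has 31 days — 22 days to the end of January leaves 200.
February has 29 days (171 left).
March has 31 days (140 left).
April has 30 days (110 left).
May has 31 days (79 left).
June has 30 days (49 left).
July has 31 days (18 left).
18 days into August → 2000-08-18.

2000-08-18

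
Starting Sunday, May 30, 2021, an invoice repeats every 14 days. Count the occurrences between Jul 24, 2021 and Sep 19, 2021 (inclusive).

5

Occurrences land 14·i days after May 30, 2021 for i = 0, 1, 2, …
Jul 24, 2021 is 55 days after the start; 55 ÷ 14 = 3 remainder 13; since the remainder is 13, round up to i = 4. First occurrence in the window: #5 on Jul 25, 2021 (4×14 = 56 days in).
Sep 19, 2021 is 112 days after the start; 112 ÷ 14 = 8 remainder 0. Last occurrence in the window: #9 on Sep 19, 2021.
Occurrences #5 through #9: 5 in total.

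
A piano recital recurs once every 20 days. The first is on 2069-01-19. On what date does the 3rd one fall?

2069-02-28

The 3rd occurrence is 2 intervals after the first: 2 × 20 = 40 days after 2069-01-19.
January has 31 days — 12 days to the end of January leaves 28.
28 days into February → 2069-02-28.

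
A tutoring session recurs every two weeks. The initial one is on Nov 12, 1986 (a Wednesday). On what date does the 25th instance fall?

Oct 14, 1987

The 25th occurrence is 24 intervals after the first: 24 × 14 = 336 days after Nov 12, 1986.
Nov has 30 days — 18 days to the end of Nov leaves 318.
Dec has 31 days (287 left).
Jan has 31 days (256 left).
Feb has 28 days (228 left).
Mar has 31 days (197 left).
Apr has 30 days (167 left).
May has 31 days (136 left).
Jun has 30 days (106 left).
Jul has 31 days (75 left).
Aug has 31 days (44 left).
Sep has 30 days (14 left).
14 days into Oct → Oct 14, 1987.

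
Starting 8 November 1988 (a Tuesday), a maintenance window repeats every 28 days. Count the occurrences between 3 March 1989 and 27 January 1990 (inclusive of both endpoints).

Occurrences land 28·i days after 8 November 1988 for i = 0, 1, 2, …
3 March 1989 is 115 days after the start; 115 ÷ 28 = 4 remainder 3; since the remainder is 3, round up to i = 5. First occurrence in the window: #6 on 28 March 1989 (5×28 = 140 days in).
27 January 1990 is 445 days after the start; 445 ÷ 28 = 15 remainder 25. Last occurrence in the window: #16 on 2 January 1990.
Occurrences #6 through #16: 11 in total.

11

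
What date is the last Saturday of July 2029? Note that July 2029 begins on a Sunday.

July 2029 begins on a Sunday, so the first Saturday is July 7 (6 days later).
July 2029 has 31 days. Adding weeks: 7, 14, 21, 28 — the last one ≤ 31 is the 28th.

July 28, 2029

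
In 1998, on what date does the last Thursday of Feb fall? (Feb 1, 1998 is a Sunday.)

Feb 26, 1998

Feb 1998 begins on a Sunday, so the first Thursday is Feb 5 (4 days later).
Feb 1998 has 28 days. Adding weeks: 5, 12, 19, 26 — the last one ≤ 28 is the 26th.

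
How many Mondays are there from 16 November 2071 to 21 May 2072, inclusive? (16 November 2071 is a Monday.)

16 November 2071 is a Monday; the first Monday on or after it is 16 November 2071.
From 16 November 2071 to 21 May 2072: 14 + 31 + 31 + 29 + 31 + 30 + 21 = 187 days (rest of November, December, January, February, March, April, May).
187 ÷ 7 = 26 full weeks with remainder 5, so 26 more Mondays after the first → 27.

27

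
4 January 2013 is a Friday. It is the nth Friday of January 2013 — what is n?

Day 4 falls in week ⌈4/7⌉ of the month.
Days 1–7 hold the 1st Friday, 8–14 the 2nd, 15–21 the 3rd, 22–28 the 4th, 29–31 the 5th.
4 is in the range for the 1st.

1st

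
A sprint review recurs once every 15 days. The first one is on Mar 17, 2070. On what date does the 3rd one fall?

Apr 16, 2070

The 3rd occurrence is 2 intervals after the first: 2 × 15 = 30 days after Mar 17, 2070.
Mar has 31 days — 14 days to the end of Mar leaves 16.
16 days into Apr → Apr 16, 2070.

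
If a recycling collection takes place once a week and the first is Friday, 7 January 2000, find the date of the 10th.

The 10th occurrence is 9 intervals after the first: 9 × 7 = 63 days after 7 January 2000.
January has 31 days — 24 days to the end of January leaves 39.
February has 29 days (10 left).
10 days into March → 10 March 2000.

10 March 2000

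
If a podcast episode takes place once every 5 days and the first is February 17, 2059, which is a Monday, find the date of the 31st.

The 31st occurrence is 30 intervals after the first: 30 × 5 = 150 days after February 17, 2059.
February has 28 days — 11 days to the end of February leaves 139.
March has 31 days (108 left).
April has 30 days (78 left).
May has 31 days (47 left).
June has 30 days (17 left).
17 days into July → July 17, 2059.

July 17, 2059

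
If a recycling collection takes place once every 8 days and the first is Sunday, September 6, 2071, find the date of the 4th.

The 4th occurrence is 3 intervals after the first: 3 × 8 = 24 days after September 6, 2071.
24 days later is September 30, 2071.

September 30, 2071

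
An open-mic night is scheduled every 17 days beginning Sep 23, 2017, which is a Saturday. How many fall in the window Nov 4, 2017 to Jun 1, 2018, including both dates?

12

Occurrences land 17·i days after Sep 23, 2017 for i = 0, 1, 2, …
Nov 4, 2017 is 42 days after the start; 42 ÷ 17 = 2 remainder 8; since the remainder is 8, round up to i = 3. First occurrence in the window: #4 on Nov 13, 2017 (3×17 = 51 days in).
Jun 1, 2018 is 251 days after the start; 251 ÷ 17 = 14 remainder 13. Last occurrence in the window: #15 on May 19, 2018.
Occurrences #4 through #15: 12 in total.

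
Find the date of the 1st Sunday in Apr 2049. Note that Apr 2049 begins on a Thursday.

Apr 2049 begins on a Thursday, so the first Sunday is Apr 4 (3 days later).

Apr 4, 2049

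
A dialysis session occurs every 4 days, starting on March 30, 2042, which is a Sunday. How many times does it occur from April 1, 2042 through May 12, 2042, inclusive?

10

Occurrences land 4·i days after March 30, 2042 for i = 0, 1, 2, …
April 1, 2042 is 2 days after the start; 2 ÷ 4 = 0 remainder 2; since the remainder is 2, round up to i = 1. First occurrence in the window: #2 on April 3, 2042 (1×4 = 4 days in).
May 12, 2042 is 43 days after the start; 43 ÷ 4 = 10 remainder 3. Last occurrence in the window: #11 on May 9, 2042.
Occurrences #2 through #11: 10 in total.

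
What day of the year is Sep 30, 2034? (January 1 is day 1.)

273

Days in months before Sep: 31 + 28 + 31 + 30 + 31 + 30 + 31 + 31 = 243.
Plus 30 days into Sep → day 273.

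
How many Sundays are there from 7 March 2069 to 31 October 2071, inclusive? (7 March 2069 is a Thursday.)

7 March 2069 is a Thursday; the first Sunday on or after it is 10 March 2069 (3 days later).
From 10 March 2069 to 31 October 2071: 296 + 365 + 304 = 965 days (rest of 2069, 2070, to 31 October 2071 in 2071).
965 ÷ 7 = 137 full weeks with remainder 6, so 137 more Sundays after the first → 138.

138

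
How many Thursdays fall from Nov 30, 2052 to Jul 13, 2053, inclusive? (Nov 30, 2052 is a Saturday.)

Nov 30, 2052 is a Saturday; the first Thursday on or after it is Dec 5, 2052 (5 days later).
From Dec 5, 2052 to Jul 13, 2053: 26 + 31 + 28 + 31 + 30 + 31 + 30 + 13 = 220 days (rest of Dec, Jan, Feb, Mar, Apr, May, Jun, Jul).
220 ÷ 7 = 31 full weeks with remainder 3, so 31 more Thursdays after the first → 32.

32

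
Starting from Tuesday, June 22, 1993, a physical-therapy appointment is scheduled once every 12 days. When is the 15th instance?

December 7, 1993

The 15th occurrence is 14 intervals after the first: 14 × 12 = 168 days after June 22, 1993.
June has 30 days — 8 days to the end of June leaves 160.
July has 31 days (129 left).
August has 31 days (98 left).
September has 30 days (68 left).
October has 31 days (37 left).
November has 30 days (7 left).
7 days into December → December 7, 1993.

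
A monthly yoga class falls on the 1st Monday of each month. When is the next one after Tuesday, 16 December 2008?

5 January 2009

December 2008 starts on a Monday, so its 1st Monday is 1 December 2008.
That is not after 16 December 2008, so look at January 2009.
January 2009 starts on a Thursday, so its 1st Monday is 5 January 2009 (4 days in).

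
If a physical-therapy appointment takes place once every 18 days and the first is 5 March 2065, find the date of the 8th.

9 July 2065

The 8th occurrence is 7 intervals after the first: 7 × 18 = 126 days after 5 March 2065.
March has 31 days — 26 days to the end of March leaves 100.
April has 30 days (70 left).
May has 31 days (39 left).
June has 30 days (9 left).
9 days into July → 9 July 2065.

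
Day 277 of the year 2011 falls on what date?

January has 31 days (277 − 31 = 246 remain).
February has 28 days (246 − 28 = 218 remain).
March has 31 days (218 − 31 = 187 remain).
April has 30 days (187 − 30 = 157 remain).
May has 31 days (157 − 31 = 126 remain).
June has 30 days (126 − 30 = 96 remain).
July has 31 days (96 − 31 = 65 remain).
August has 31 days (65 − 31 = 34 remain).
September has 30 days (34 − 30 = 4 remain).
4 into October → October 4.

October 4, 2011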